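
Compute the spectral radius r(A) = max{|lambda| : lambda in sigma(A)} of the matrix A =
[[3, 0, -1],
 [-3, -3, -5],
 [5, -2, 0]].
r(A) ≈ 4.9333

The eigenvalues of A are the roots of its characteristic polynomial. With M = A (coefficients from the trace, the sum of principal 2x2 minors, and det A):
  p(λ) = det(λ I - M) = λ^3 - 14λ + 51.
No integer candidate from the rational root theorem (±divisors of 51) is a root, so the roots are irrational. The cubic discriminant is Δ = -59251 < 0, so there is one real root and a complex-conjugate pair. p(-5) = -4 and p(-4) = 43 have opposite signs, so a root lies in (-5, -4); Newton's method refines it to λ ≈ -4.9333. Dividing out (λ - (-4.9333)) leaves approximately λ^2 - 4.9333λ + 10.3378. For λ^2 - 4.9333λ + 10.3378 the discriminant is -17.0135. It is negative, so the remaining roots are the complex-conjugate pair λ ≈ 2.4667 ± 2.0624i. Their product equals the constant term, so |λ|^2 ≈ 10.3378 and |λ| ≈ 3.2152.
Thus the eigenvalues (to 4 decimals) are -4.9333 (modulus 4.9333); 2.4667 ± 2.0624i (modulus 3.2152). The spectral radius is the largest modulus: r(A) ≈ 4.9333. (Cross-check: r(A) ≤ ||A||_2 ≈ 7.0966; equality holds whenever A is normal, though it can also hold for some non-normal A.)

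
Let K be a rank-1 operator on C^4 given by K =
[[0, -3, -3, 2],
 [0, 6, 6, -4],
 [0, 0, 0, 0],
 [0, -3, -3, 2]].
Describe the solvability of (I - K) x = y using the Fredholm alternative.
(I - K) is invertible (det(I - K) = -7 ≠ 0), so for every y in C^4 the equation (I - K) x = y has a unique solution.

K has rank 1, so it is an outer product K = u v^T: every row of K is a multiple of one row vector. Reading off the entries, u = (-1, 2, 0, -1) and v = (0, 3, 3, -2) (row i of K equals u_i·v^T). A rank-one matrix u v^T satisfies K u = u (v·u) and kills the (3)-dimensional subspace v^⊥, so its characteristic polynomial is lambda^3 (lambda - v·u) with v·u = tr K = 8. Hence the eigenvalues of I - K are 1 (multiplicity 3) and 1 - (8) = -7, so det(I - K) = -7. (Direct check: I - K =
[[1, 3, 3, -2],
 [0, -5, -6, 4],
 [0, 0, 1, 0],
 [0, 3, 3, -1]]
has determinant -7.) The finite-dimensional Fredholm alternative says: either (I - K) is invertible, or ker(I - K) ≠ {0} and then range(I - K) = ker((I - K)^*)^⊥, with dim ker(I - K) = dim ker((I - K)^*). Since det(I - K) ≠ 0, 1 is not an eigenvalue of K and ker(I - K) = {0}, so we are in the first case: for every y there is a unique x = (I - K)^(-1) y. Explicitly, by the Sherman–Morrison formula, (I - u v^T)^(-1) = I + u v^T/(1 - v·u), i.e. (I - K)^(-1) = I + K/(-7).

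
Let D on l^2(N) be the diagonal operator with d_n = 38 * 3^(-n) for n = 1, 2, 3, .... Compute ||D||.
||D|| = 38/3 (attained at n = 1)

For D diagonal, ||D|| = sup_n |d_n|. The sequence d_n = 38 * 3^(-n) is positive and strictly decreasing (ratio 3^(-1) < 1), so the supremum is d_1 = 38/3. Hence ||D|| = 38/3.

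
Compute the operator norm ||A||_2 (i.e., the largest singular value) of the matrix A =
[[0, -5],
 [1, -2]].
||A||_2 = sqrt((30 + sqrt(800))/2) ≈ 5.3983 (= sqrt(largest eigenvalue of A^T A))

||A||_2 = sigma_max(A) = sqrt(lambda_max(A^T A)). Form the symmetric matrix M = A^T A =
[[1, -2],
 [-2, 29]].
Its characteristic polynomial (trace, determinant of M give the coefficients) is
  p(λ) = det(λ I - M) = λ^2 - 30λ + 25.
For λ^2 - 30λ + 25 the discriminant is 800. It is nonnegative but not a perfect square, so the roots are real and irrational: λ = (30 ± sqrt(800))/2 ≈ 29.1421, 0.8579.
So the eigenvalues of A^T A are ≈ 0.8579, 29.1421 (all ≥ 0, as they must be for A^T A). The largest is λ_max = (30 + sqrt(800))/2 ≈ 29.1421, hence ||A||_2 = sqrt(λ_max) = sqrt((30 + sqrt(800))/2) ≈ 5.3983.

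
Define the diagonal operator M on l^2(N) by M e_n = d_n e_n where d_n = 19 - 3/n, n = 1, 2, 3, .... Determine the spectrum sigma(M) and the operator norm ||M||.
sigma(M) = {19 - 3/n : n ≥ 1} ∪ {19}; ||M|| = 19

A bounded diagonal operator on l^2 with diagonal entries d_n has spectrum equal to the closure of {d_n : n ≥ 1}: every d_n is an eigenvalue (with eigenvector e_n), so {d_n} ⊂ sigma(M); the spectrum is closed, so its closure is too; and for lambda not in the closure, (M - lambda I) has bounded inverse (the diagonal entries 1/(d_n - lambda) are bounded). For our sequence d_n = 19 - 3/n, n = 1, 2, 3, ...:
  - {d_n} = {19 - 3/n : n ≥ 1}; the only limit point is 19
  - closure = {19 - 3/n : n ≥ 1} ∪ {19}
For the norm: a diagonal operator has ||M|| = sup_n |d_n|. Here d_n = 19 - 3/n increases monotonically from d_1 = 16 toward 19, with all terms in [16, 19); so sup_n |d_n| = 19 (the supremum is the limit, not attained). So ||M|| = 19.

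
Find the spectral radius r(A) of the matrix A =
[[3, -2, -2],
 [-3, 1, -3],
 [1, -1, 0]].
r(A) = (3 + sqrt(37))/2 ≈ 4.5414

The eigenvalues of A are the roots of its characteristic polynomial. With M = A (coefficients from the trace, the sum of principal 2x2 minors, and det A):
  p(λ) = det(λ I - M) = λ^3 - 4λ^2 - 4λ + 7.
By the rational root theorem any rational root is an integer divisor of 7. Testing λ = 1: p(1) = 1 - 4 - 4 + 7 = 0, so λ = 1 is a root. Dividing out (λ - 1) leaves p(λ) = (λ - 1)(λ^2 - 3λ - 7). For λ^2 - 3λ - 7 the discriminant is 37. It is nonnegative but not a perfect square, so the roots are real and irrational: λ = (3 ± sqrt(37))/2 ≈ 4.5414, -1.5414.
Thus the eigenvalues (to 4 decimals) are 4.5414 (modulus 4.5414); -1.5414 (modulus 1.5414); 1 (modulus 1). The spectral radius is the largest modulus: r(A) = (3 + sqrt(37))/2 ≈ 4.5414. (Cross-check: r(A) ≤ ||A||_2 ≈ 4.9828; equality holds whenever A is normal, though it can also hold for some non-normal A.)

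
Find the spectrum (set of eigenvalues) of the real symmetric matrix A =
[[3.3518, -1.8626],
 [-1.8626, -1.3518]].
sigma(A) ≈ {-2, 4}

A is real symmetric, so its spectrum consists of real eigenvalues. Expanding the characteristic polynomial of the displayed matrix gives
  det(λ I - A) = p(λ) = λ^2 + (-2)λ + (-8).
Solving p(λ) = 0 yields eigenvalues ≈ -2, 4. (A is shown rounded to 4 decimals, so these recover the underlying integer eigenvalues to within that precision.)
Verification: the trace of A = 2 equals the sum of eigenvalues 2, and det(A) ≈ -8.0002 matches the eigenvalue product -8.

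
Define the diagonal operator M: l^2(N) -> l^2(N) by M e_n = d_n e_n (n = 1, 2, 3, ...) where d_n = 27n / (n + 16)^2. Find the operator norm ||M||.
||M|| = 27/64 (attained at n = 16)

For M diagonal, ||M|| = sup_n |d_n|. Treat f(x) = 27x / (x + 16)^2 for real x > 0. By the quotient rule, f'(x) = 27(16 - x)/(x + 16)^3, which is positive for x < 16 and negative for x > 16. So f has a unique maximum at x = 16, and since 16 is a positive integer, the supremum over n ≥ 1 is attained at n = 16: d_16 = 27·16/(16 + 16)^2 = 27·16/1024 = 27/64. Hence ||M|| = 27/64.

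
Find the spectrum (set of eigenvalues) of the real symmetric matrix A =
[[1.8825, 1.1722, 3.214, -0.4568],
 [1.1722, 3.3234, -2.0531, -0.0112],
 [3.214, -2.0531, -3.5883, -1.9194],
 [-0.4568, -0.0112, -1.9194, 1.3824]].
sigma(A) ≈ {-6, 1, 4} (4 with multiplicity 2)

A is real symmetric, so its spectrum consists of real eigenvalues. Expanding the characteristic polynomial of the displayed matrix gives
  det(λ I - A) = p(λ) = λ^4 + (-3)λ^3 + (-30)λ^2 + (128)λ + (-96).
Solving p(λ) = 0 yields eigenvalues ≈ -6, 1, 4, 4. (A is shown rounded to 4 decimals, so these recover the underlying integer eigenvalues to within that precision.)
Verification: the trace of A = 3 equals the sum of eigenvalues 3, and det(A) ≈ -96.0007 matches the eigenvalue product -96.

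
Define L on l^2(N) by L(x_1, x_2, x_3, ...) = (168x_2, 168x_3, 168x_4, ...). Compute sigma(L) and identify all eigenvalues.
sigma(L) = closed disk {z in C : |z| ≤ 168}; sigma_p(L) = open disk {z in C : |z| < 168}

Note L = 168·V where V is the unit left shift (V x)_k = x_{k+1}; so sigma(L) = 168·sigma(V) and ||L|| = 168||V||. ||L x||^2 = 28224sum_{k≥2} |x_k|^2 ≤ 28224||x||^2, with equality on {x : x_1 = 0}, so ||L|| = 168. For any lambda with |lambda| < 168, set r = lambda/168 (|r| < 1); the vector x = (1, r, r^2, ...) is in l^2 and satisfies L x = 168(r, r^2, ...) = lambda x, so lambda is an eigenvalue. On the boundary |lambda| = 168 the geometric series diverges, so no l^2 eigenvector exists, but these lambda lie in the approximate point spectrum. Hence sigma(L) is the closed disk of radius 168 and sigma_p(L) is the open disk.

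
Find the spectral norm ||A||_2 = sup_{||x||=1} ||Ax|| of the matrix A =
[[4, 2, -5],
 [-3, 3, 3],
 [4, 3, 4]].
||A||_2 ≈ 7.7127 (= sqrt(largest eigenvalue of A^T A))

||A||_2 = sigma_max(A) = sqrt(lambda_max(A^T A)). Form the symmetric matrix M = A^T A =
[[41, 11, -13],
 [11, 22, 11],
 [-13, 11, 50]].
Its characteristic polynomial (trace, sum of principal 2x2 minors, determinant of M give the coefficients) is
  p(λ) = det(λ I - M) = λ^3 - 113λ^2 + 3641λ - 27225.
No integer candidate from the rational root theorem (±divisors of 27225) is a root, so the roots are irrational. The cubic discriminant is Δ = 682740080 > 0, so there are three distinct real roots. p(10) = -1115 and p(11) = 484 have opposite signs, so a root lies in (10, 11); Newton's method refines it to λ ≈ 10.6864. p(42) = 453 and p(43) = -92 have opposite signs, so a root lies in (42, 43); Newton's method refines it to λ ≈ 42.8273. p(59) = -380 and p(60) = 435 have opposite signs, so a root lies in (59, 60); Newton's method refines it to λ ≈ 59.4863. Check (Vieta): the three roots sum to 113, matching tr M = 113.
So the eigenvalues of A^T A are ≈ 10.6864, 42.8273, 59.4863 (all ≥ 0, as they must be for A^T A). The largest is λ_max ≈ 59.4863, hence ||A||_2 = sqrt(λ_max) ≈ 7.7127.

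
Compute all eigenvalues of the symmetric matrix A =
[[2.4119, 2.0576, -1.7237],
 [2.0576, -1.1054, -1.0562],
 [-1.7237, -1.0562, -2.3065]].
sigma(A) ≈ {-3, -2, 4}

A is real symmetric, so its spectrum consists of real eigenvalues. Expanding the characteristic polynomial of the displayed matrix gives
  det(λ I - A) = p(λ) = λ^3 + (1)λ^2 + (-14)λ + (-24).
Solving p(λ) = 0 yields eigenvalues ≈ -3, -2, 4. (A is shown rounded to 4 decimals, so these recover the underlying integer eigenvalues to within that precision.)
Verification: the trace of A = -1 equals the sum of eigenvalues -1, and det(A) ≈ 24.0002 matches the eigenvalue product 24.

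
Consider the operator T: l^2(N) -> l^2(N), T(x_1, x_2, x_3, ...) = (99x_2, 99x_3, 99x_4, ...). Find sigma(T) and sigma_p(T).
sigma(T) = closed disk {z in C : |z| ≤ 99}; sigma_p(T) = open disk {z in C : |z| < 99}

Note T = 99·V where V is the unit left shift (V x)_k = x_{k+1}; so sigma(T) = 99·sigma(V) and ||T|| = 99||V||. ||T x||^2 = 9801sum_{k≥2} |x_k|^2 ≤ 9801||x||^2, with equality on {x : x_1 = 0}, so ||T|| = 99. For any lambda with |lambda| < 99, set r = lambda/99 (|r| < 1); the vector x = (1, r, r^2, ...) is in l^2 and satisfies T x = 99(r, r^2, ...) = lambda x, so lambda is an eigenvalue. On the boundary |lambda| = 99 the geometric series diverges, so no l^2 eigenvector exists, but these lambda lie in the approximate point spectrum. Hence sigma(T) is the closed disk of radius 99 and sigma_p(T) is the open disk.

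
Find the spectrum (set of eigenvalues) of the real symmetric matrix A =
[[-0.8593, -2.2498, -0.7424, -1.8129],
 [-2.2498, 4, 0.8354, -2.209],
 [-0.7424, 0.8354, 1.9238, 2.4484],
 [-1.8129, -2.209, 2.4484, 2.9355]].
sigma(A) ≈ {-3, 0, 5, 6}

A is real symmetric, so its spectrum consists of real eigenvalues. Expanding the characteristic polynomial of the displayed matrix gives
  det(λ I - A) = p(λ) = λ^4 + (-8)λ^3 + (-3)λ^2 + (90)λ + (0.0027).
Solving p(λ) = 0 yields eigenvalues ≈ -3, 0, 5, 6. (A is shown rounded to 4 decimals, so these recover the underlying integer eigenvalues to within that precision.)
Verification: the trace of A = 8 equals the sum of eigenvalues 8, and det(A) ≈ 0.0027 matches the eigenvalue product 0.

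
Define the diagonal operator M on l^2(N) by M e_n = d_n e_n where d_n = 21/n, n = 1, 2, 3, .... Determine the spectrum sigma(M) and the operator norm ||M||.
sigma(M) = {21/n : n ≥ 1} ∪ {0}; ||M|| = 21

A bounded diagonal operator on l^2 with diagonal entries d_n has spectrum equal to the closure of {d_n : n ≥ 1}: every d_n is an eigenvalue (with eigenvector e_n), so {d_n} ⊂ sigma(M); the spectrum is closed, so its closure is too; and for lambda not in the closure, (M - lambda I) has bounded inverse (the diagonal entries 1/(d_n - lambda) are bounded). For our sequence d_n = 21/n, n = 1, 2, 3, ...:
  - {d_n} = {21/n : n ≥ 1}; the only limit point is 0
  - closure = {21/n : n ≥ 1} ∪ {0}
For the norm: a diagonal operator has ||M|| = sup_n |d_n|. Here d_n = 21/n is positive and decreasing, so sup_n |d_n| = d_1 = 21. So ||M|| = 21.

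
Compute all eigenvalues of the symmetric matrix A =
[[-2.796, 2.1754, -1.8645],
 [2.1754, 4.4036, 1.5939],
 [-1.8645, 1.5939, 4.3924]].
sigma(A) ≈ {-4, 4, 6}

A is real symmetric, so its spectrum consists of real eigenvalues. Expanding the characteristic polynomial of the displayed matrix gives
  det(λ I - A) = p(λ) = λ^3 + (-6)λ^2 + (-16)λ + (96.0028).
Solving p(λ) = 0 yields eigenvalues ≈ -4, 4, 6. (A is shown rounded to 4 decimals, so these recover the underlying integer eigenvalues to within that precision.)
Verification: the trace of A = 6 equals the sum of eigenvalues 6, and det(A) ≈ -96.0028 matches the eigenvalue product -96.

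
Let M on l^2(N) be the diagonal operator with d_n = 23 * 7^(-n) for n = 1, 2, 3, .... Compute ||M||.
||M|| = 23/7 (attained at n = 1)

For M diagonal, ||M|| = sup_n |d_n|. The sequence d_n = 23 * 7^(-n) is positive and strictly decreasing (ratio 7^(-1) < 1), so the supremum is d_1 = 23/7. Hence ||M|| = 23/7.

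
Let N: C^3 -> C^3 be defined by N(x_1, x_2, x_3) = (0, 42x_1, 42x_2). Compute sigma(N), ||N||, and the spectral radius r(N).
sigma(N) = {0}; ||N|| = 42; r(N) = 0. (N is nilpotent with N^3 = 0.)

On C^3, N is a strictly lower-triangular matrix with 42 on the subdiagonal and zeros elsewhere, so its characteristic polynomial is lambda^3 and every eigenvalue is 0: sigma(N) = {0}. For the operator norm, N e_i = 42e_{i+1} for i = 1, ..., 2 and N e_3 = 0, so the singular values of N are 42 (with multiplicity 2) and 0; hence ||N|| = 42. The spectral radius r(N) = max|lambda| = 0. Note ||N|| > r(N) — characteristic of non-normal nilpotent operators. Indeed N^3 = 0.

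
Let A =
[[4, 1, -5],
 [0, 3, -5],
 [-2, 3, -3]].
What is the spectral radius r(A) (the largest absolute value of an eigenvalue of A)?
r(A) ≈ 4.9674

The eigenvalues of A are the roots of its characteristic polynomial. With M = A (coefficients from the trace, the sum of principal 2x2 minors, and det A):
  p(λ) = det(λ I - M) = λ^3 - 4λ^2 - 4λ - 4.
No integer candidate from the rational root theorem (±divisors of 4) is a root, so the roots are irrational. The cubic discriminant is Δ = -2096 < 0, so there is one real root and a complex-conjugate pair. p(4) = -20 and p(5) = 1 have opposite signs, so a root lies in (4, 5); Newton's method refines it to λ ≈ 4.9674. Dividing out (λ - (4.9674)) leaves approximately λ^2 + 0.9674λ + 0.8053. For λ^2 + 0.9674λ + 0.8053 the discriminant is -2.2852. It is negative, so the remaining roots are the complex-conjugate pair λ ≈ -0.4837 ± 0.7558i. Their product equals the constant term, so |λ|^2 ≈ 0.8053 and |λ| ≈ 0.8974.
Thus the eigenvalues (to 4 decimals) are 4.9674 (modulus 4.9674); -0.4837 ± 0.7558i (modulus 0.8974). The spectral radius is the largest modulus: r(A) ≈ 4.9674. (Cross-check: r(A) ≤ ||A||_2 ≈ 8.7516; equality holds whenever A is normal, though it can also hold for some non-normal A.)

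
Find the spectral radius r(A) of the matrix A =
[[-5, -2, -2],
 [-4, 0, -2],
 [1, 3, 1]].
r(A) ≈ 5.2995

The eigenvalues of A are the roots of its characteristic polynomial. With M = A (coefficients from the trace, the sum of principal 2x2 minors, and det A):
  p(λ) = det(λ I - M) = λ^3 + 4λ^2 - 5λ + 10.
No integer candidate from the rational root theorem (±divisors of 10) is a root, so the roots are irrational. The cubic discriminant is Δ = -7960 < 0, so there is one real root and a complex-conjugate pair. p(-6) = -32 and p(-5) = 10 have opposite signs, so a root lies in (-6, -5); Newton's method refines it to λ ≈ -5.2995. Dividing out (λ - (-5.2995)) leaves approximately λ^2 - 1.2995λ + 1.887. For λ^2 - 1.2995λ + 1.887 the discriminant is -5.859. It is negative, so the remaining roots are the complex-conjugate pair λ ≈ 0.6498 ± 1.2103i. Their product equals the constant term, so |λ|^2 ≈ 1.887 and |λ| ≈ 1.3737.
Thus the eigenvalues (to 4 decimals) are -5.2995 (modulus 5.2995); 0.6498 ± 1.2103i (modulus 1.3737). The spectral radius is the largest modulus: r(A) ≈ 5.2995. (Cross-check: r(A) ≤ ||A||_2 ≈ 7.4662; equality holds whenever A is normal, though it can also hold for some non-normal A.)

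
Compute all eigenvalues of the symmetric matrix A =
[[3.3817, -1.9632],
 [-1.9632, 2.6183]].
sigma(A) ≈ {1, 5}

A is real symmetric, so its spectrum consists of real eigenvalues. Expanding the characteristic polynomial of the displayed matrix gives
  det(λ I - A) = p(λ) = λ^2 + (-6)λ + (5).
Solving p(λ) = 0 yields eigenvalues ≈ 1, 5. (A is shown rounded to 4 decimals, so these recover the underlying integer eigenvalues to within that precision.)
Verification: the trace of A = 6 equals the sum of eigenvalues 6, and det(A) ≈ 5.0002 matches the eigenvalue product 5.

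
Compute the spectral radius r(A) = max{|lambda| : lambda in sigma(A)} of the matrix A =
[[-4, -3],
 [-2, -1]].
r(A) = (5 + sqrt(33))/2 ≈ 5.3723

The eigenvalues of A are the roots of its characteristic polynomial. With M = A (coefficients from the trace and determinant):
  p(λ) = det(λ I - M) = λ^2 + 5λ - 2.
For λ^2 + 5λ - 2 the discriminant is 33. It is nonnegative but not a perfect square, so the roots are real and irrational: λ = (-5 ± sqrt(33))/2 ≈ 0.3723, -5.3723.
Thus the eigenvalues (to 4 decimals) are 0.3723 (modulus 0.3723); -5.3723 (modulus 5.3723). The spectral radius is the largest modulus: r(A) = (5 + sqrt(33))/2 ≈ 5.3723. (Cross-check: r(A) ≤ ||A||_2 ≈ 5.465; equality holds whenever A is normal, though it can also hold for some non-normal A.)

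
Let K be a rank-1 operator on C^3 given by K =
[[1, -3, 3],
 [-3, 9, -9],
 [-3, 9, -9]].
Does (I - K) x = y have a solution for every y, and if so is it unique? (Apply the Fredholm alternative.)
(I - K) is singular (det(I - K) = 0, i.e. 1 ∈ sigma(K)). (I - K) x = y is solvable iff y ⊥ ker((I - K)^*) = span{(1, -3, 3)}, i.e. iff y_1 - 3y_2 + 3y_3 = 0. When solvable, the solutions are x = y + c·(1, -3, -3), c arbitrary (ker(I - K) = span{(1, -3, -3)}, dimension 1).

K has rank 1, so it is an outer product K = u v^T: every row of K is a multiple of one row vector. Reading off the entries, u = (1, -3, -3) and v = (1, -3, 3) (row i of K equals u_i·v^T). A rank-one matrix u v^T satisfies K u = u (v·u) and kills the (2)-dimensional subspace v^⊥, so its characteristic polynomial is lambda^2 (lambda - v·u) with v·u = tr K = 1. Hence the eigenvalues of I - K are 1 (multiplicity 2) and 1 - (1) = 0, so det(I - K) = 0. (Direct check: I - K =
[[0, 3, -3],
 [3, -8, 9],
 [3, -9, 10]]
has determinant 0.) So 1 is an eigenvalue of K and (I - K) is not invertible. The finite-dimensional Fredholm alternative says: either (I - K) is invertible, or ker(I - K) ≠ {0} and then range(I - K) = ker((I - K)^*)^⊥, with dim ker(I - K) = dim ker((I - K)^*). We are in the second case, so we need both kernels. Kernel of I - K: (I - K) u = u - u (v·u) = u - u = 0, so ker(I - K) = span{u} = span{(1, -3, -3)} (it is exactly 1-dimensional because rank(I - K) = 2). Kernel of the adjoint: K is real, so (I - K)^* = I - K^T = I - v u^T, and (I - v u^T) v = v - v (u·v) = 0; hence ker((I - K)^*) = span{v} = span{(1, -3, 3)}. Therefore (I - K) x = y is solvable iff <y, v> = 0, i.e. iff y_1 - 3y_2 + 3y_3 = 0. When this holds, K y = u (v·y) = 0, so (I - K) y = y and x = y is a particular solution; the full solution set is the line x = y + c·u = y + c·(1, -3, -3), c ∈ C.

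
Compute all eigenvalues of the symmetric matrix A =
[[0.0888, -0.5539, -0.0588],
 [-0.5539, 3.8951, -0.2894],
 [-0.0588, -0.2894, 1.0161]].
sigma(A) ≈ {0, 1, 4}

A is real symmetric, so its spectrum consists of real eigenvalues. Expanding the characteristic polynomial of the displayed matrix gives
  det(λ I - A) = p(λ) = λ^3 + (-5)λ^2 + (4)λ + (0).
Solving p(λ) = 0 yields eigenvalues ≈ 0, 1, 4. (A is shown rounded to 4 decimals, so these recover the underlying integer eigenvalues to within that precision.)
Verification: the trace of A = 5 equals the sum of eigenvalues 5, and det(A) ≈ -0.0000 matches the eigenvalue product 0.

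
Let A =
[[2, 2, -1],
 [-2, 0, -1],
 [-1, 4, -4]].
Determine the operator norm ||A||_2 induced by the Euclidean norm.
||A||_2 ≈ 6.1071 (= sqrt(largest eigenvalue of A^T A))

||A||_2 = sigma_max(A) = sqrt(lambda_max(A^T A)). Form the symmetric matrix M = A^T A =
[[9, 0, 4],
 [0, 20, -18],
 [4, -18, 18]].
Its characteristic polynomial (trace, sum of principal 2x2 minors, determinant of M give the coefficients) is
  p(λ) = det(λ I - M) = λ^3 - 47λ^2 + 362λ - 4.
No integer candidate from the rational root theorem (±divisors of 4) is a root, so the roots are irrational. The cubic discriminant is Δ = 99287892 > 0, so there are three distinct real roots. p(0) = -4 and p(1) = 312 have opposite signs, so a root lies in (0, 1); Newton's method refines it to λ ≈ 0.0111. p(9) = 176 and p(10) = -84 have opposite signs, so a root lies in (9, 10); Newton's method refines it to λ ≈ 9.6919. p(37) = -300 and p(38) = 756 have opposite signs, so a root lies in (37, 38); Newton's method refines it to λ ≈ 37.297. Check (Vieta): the three roots sum to 47, matching tr M = 47.
So the eigenvalues of A^T A are ≈ 0.0111, 9.6919, 37.297 (all ≥ 0, as they must be for A^T A). The largest is λ_max ≈ 37.297, hence ||A||_2 = sqrt(λ_max) ≈ 6.1071.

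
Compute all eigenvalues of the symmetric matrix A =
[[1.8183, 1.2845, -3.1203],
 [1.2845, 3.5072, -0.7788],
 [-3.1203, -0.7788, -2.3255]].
sigma(A) ≈ {-4, 2, 5}

A is real symmetric, so its spectrum consists of real eigenvalues. Expanding the characteristic polynomial of the displayed matrix gives
  det(λ I - A) = p(λ) = λ^3 + (-3)λ^2 + (-18)λ + (40).
Solving p(λ) = 0 yields eigenvalues ≈ -4, 2, 5. (A is shown rounded to 4 decimals, so these recover the underlying integer eigenvalues to within that precision.)
Verification: the trace of A = 3 equals the sum of eigenvalues 3, and det(A) ≈ -40.0001 matches the eigenvalue product -40.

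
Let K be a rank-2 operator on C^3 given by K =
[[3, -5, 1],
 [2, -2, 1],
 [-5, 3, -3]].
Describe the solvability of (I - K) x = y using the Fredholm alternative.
(I - K) is invertible (det(I - K) = 6 ≠ 0), so for every y in C^3 the equation (I - K) x = y has a unique solution.

K has rank 2 and factors as K = U V^T = u1 v1^T + u2 v2^T with u1 = (-3, -1, 1), v1 = (-2, 2, -1), u2 = (1, 0, 1), v2 = (-3, 1, -2) (multiplying out reproduces the displayed K). The nonzero eigenvalues of U V^T coincide with those of the 2 x 2 matrix G = V^T U = [[v1·u1, v1·u2], [v2·u1, v2·u2]] = [[3, -3], [6, -5]], and by the Sylvester determinant identity det(I_3 - U V^T) = det(I_2 - V^T U) = det([[-2, 3], [-6, 6]]) = (-2)(6) - (3)(-6) = 6. (Direct check: I - K =
[[-2, 5, -1],
 [-2, 3, -1],
 [5, -3, 4]]
has determinant 6.) The finite-dimensional Fredholm alternative says: either (I - K) is invertible, or ker(I - K) ≠ {0} and then range(I - K) = ker((I - K)^*)^⊥, with dim ker(I - K) = dim ker((I - K)^*). Since det(I - K) ≠ 0, 1 is not an eigenvalue of K and ker(I - K) = {0}, so we are in the first case: for every y there is a unique x = (I - K)^(-1) y. (Explicitly, by the Woodbury identity, (I - U V^T)^(-1) = I + U (I_2 - G)^(-1) V^T.)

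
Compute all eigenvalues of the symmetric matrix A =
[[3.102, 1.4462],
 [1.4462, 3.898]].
sigma(A) ≈ {2, 5}

A is real symmetric, so its spectrum consists of real eigenvalues. Expanding the characteristic polynomial of the displayed matrix gives
  det(λ I - A) = p(λ) = λ^2 + (-7)λ + (10).
Solving p(λ) = 0 yields eigenvalues ≈ 2, 5. (A is shown rounded to 4 decimals, so these recover the underlying integer eigenvalues to within that precision.)
Verification: the trace of A = 7 equals the sum of eigenvalues 7, and det(A) ≈ 10.0001 matches the eigenvalue product 10.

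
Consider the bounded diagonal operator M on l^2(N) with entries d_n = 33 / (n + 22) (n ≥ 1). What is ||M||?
||M|| = 33/23 (attained at n = 1)

For M diagonal, ||M|| = sup_n |d_n| = sup_n 33/(n + 22). This is positive and strictly decreasing in n, so the supremum is attained at n = 1: d_1 = 33/(1 + 22) = 33/23. Hence ||M|| = 33/23.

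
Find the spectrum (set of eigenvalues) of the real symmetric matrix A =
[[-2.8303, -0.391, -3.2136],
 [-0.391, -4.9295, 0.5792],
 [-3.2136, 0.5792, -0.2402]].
sigma(A) ≈ {-5, 2} (-5 with multiplicity 2)

A is real symmetric, so its spectrum consists of real eigenvalues. Expanding the characteristic polynomial of the displayed matrix gives
  det(λ I - A) = p(λ) = λ^3 + (8)λ^2 + (5)λ + (-49.9986).
Solving p(λ) = 0 yields eigenvalues ≈ -5, -5, 2. (A is shown rounded to 4 decimals, so these recover the underlying integer eigenvalues to within that precision.)
Verification: the trace of A = -8 equals the sum of eigenvalues -8, and det(A) ≈ 49.9986 matches the eigenvalue product 50.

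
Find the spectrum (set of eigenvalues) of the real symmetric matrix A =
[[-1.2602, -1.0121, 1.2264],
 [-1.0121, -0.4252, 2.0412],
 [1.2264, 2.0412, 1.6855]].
sigma(A) ≈ {-3, 0, 3}

A is real symmetric, so its spectrum consists of real eigenvalues. Expanding the characteristic polynomial of the displayed matrix gives
  det(λ I - A) = p(λ) = λ^3 + (0)λ^2 + (-9)λ + (0).
Solving p(λ) = 0 yields eigenvalues ≈ -3, 0, 3. (A is shown rounded to 4 decimals, so these recover the underlying integer eigenvalues to within that precision.)
Verification: the trace of A = 0 equals the sum of eigenvalues 0, and det(A) ≈ -0.0005 matches the eigenvalue product 0.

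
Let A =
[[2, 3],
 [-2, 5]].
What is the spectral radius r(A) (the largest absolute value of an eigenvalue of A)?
r(A) = 4

The eigenvalues of A are the roots of its characteristic polynomial. With M = A (coefficients from the trace and determinant):
  p(λ) = det(λ I - M) = λ^2 - 7λ + 16.
For λ^2 - 7λ + 16 the discriminant is -15. It is negative, so the roots are the complex-conjugate pair λ = 7/2 ± (sqrt(15)/2) i ≈ 3.5 ± 1.9365i. For a conjugate pair the product of the roots equals the constant term, so |λ|^2 = 16 and |λ| = sqrt(16) = 4.
Thus the eigenvalues (to 4 decimals) are 3.5 ± 1.9365i (modulus 4). The spectral radius is the largest modulus: r(A) = 4. (Cross-check: r(A) ≤ ||A||_2 ≈ 5.8823; equality holds whenever A is normal, though it can also hold for some non-normal A.)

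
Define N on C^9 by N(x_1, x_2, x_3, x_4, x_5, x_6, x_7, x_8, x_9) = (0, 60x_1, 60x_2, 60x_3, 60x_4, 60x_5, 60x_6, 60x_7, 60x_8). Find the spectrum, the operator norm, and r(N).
sigma(N) = {0}; ||N|| = 60; r(N) = 0. (N is nilpotent with N^9 = 0.)

On C^9, N is a strictly lower-triangular matrix with 60 on the subdiagonal and zeros elsewhere, so its characteristic polynomial is lambda^9 and every eigenvalue is 0: sigma(N) = {0}. For the operator norm, N e_i = 60e_{i+1} for i = 1, ..., 8 and N e_9 = 0, so the singular values of N are 60 (with multiplicity 8) and 0; hence ||N|| = 60. The spectral radius r(N) = max|lambda| = 0. Note ||N|| > r(N) — characteristic of non-normal nilpotent operators. Indeed N^9 = 0.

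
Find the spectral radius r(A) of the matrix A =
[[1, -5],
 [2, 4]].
r(A) = sqrt(14) ≈ 3.7417

The eigenvalues of A are the roots of its characteristic polynomial. With M = A (coefficients from the trace and determinant):
  p(λ) = det(λ I - M) = λ^2 - 5λ + 14.
For λ^2 - 5λ + 14 the discriminant is -31. It is negative, so the roots are the complex-conjugate pair λ = 5/2 ± (sqrt(31)/2) i ≈ 2.5 ± 2.7839i. For a conjugate pair the product of the roots equals the constant term, so |λ|^2 = 14 and |λ| = sqrt(14) ≈ 3.7417.
Thus the eigenvalues (to 4 decimals) are 2.5 ± 2.7839i (modulus 3.7417). The spectral radius is the largest modulus: r(A) = sqrt(14) ≈ 3.7417. (Cross-check: r(A) ≤ ||A||_2 ≈ 6.4225; equality holds whenever A is normal, though it can also hold for some non-normal A.)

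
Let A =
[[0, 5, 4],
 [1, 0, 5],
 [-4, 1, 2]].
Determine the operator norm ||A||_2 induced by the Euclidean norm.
||A||_2 ≈ 7.7446 (= sqrt(largest eigenvalue of A^T A))

||A||_2 = sigma_max(A) = sqrt(lambda_max(A^T A)). Form the symmetric matrix M = A^T A =
[[17, -4, -3],
 [-4, 26, 22],
 [-3, 22, 45]].
Its characteristic polynomial (trace, sum of principal 2x2 minors, determinant of M give the coefficients) is
  p(λ) = det(λ I - M) = λ^3 - 88λ^2 + 1868λ - 11236.
No integer candidate from the rational root theorem (±divisors of 11236) is a root, so the roots are irrational. The cubic discriminant is Δ = 158693200 > 0, so there are three distinct real roots. p(11) = -5 and p(12) = 236 have opposite signs, so a root lies in (11, 12); Newton's method refines it to λ ≈ 11.017. p(17) = 1 and p(18) = -292 have opposite signs, so a root lies in (17, 18); Newton's method refines it to λ ≈ 17.0039. p(59) = -1973 and p(60) = 44 have opposite signs, so a root lies in (59, 60); Newton's method refines it to λ ≈ 59.9791. Check (Vieta): the three roots sum to 88, matching tr M = 88.
So the eigenvalues of A^T A are ≈ 11.017, 17.0039, 59.9791 (all ≥ 0, as they must be for A^T A). The largest is λ_max ≈ 59.9791, hence ||A||_2 = sqrt(λ_max) ≈ 7.7446.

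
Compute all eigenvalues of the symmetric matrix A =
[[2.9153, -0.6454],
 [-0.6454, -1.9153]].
sigma(A) ≈ {-2, 3}

A is real symmetric, so its spectrum consists of real eigenvalues. Expanding the characteristic polynomial of the displayed matrix gives
  det(λ I - A) = p(λ) = λ^2 + (-1)λ + (-6).
Solving p(λ) = 0 yields eigenvalues ≈ -2, 3. (A is shown rounded to 4 decimals, so these recover the underlying integer eigenvalues to within that precision.)
Verification: the trace of A = 1 equals the sum of eigenvalues 1, and det(A) ≈ -6.0002 matches the eigenvalue product -6.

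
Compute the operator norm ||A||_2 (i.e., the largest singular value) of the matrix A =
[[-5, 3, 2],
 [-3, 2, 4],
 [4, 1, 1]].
||A||_2 ≈ 8.2222 (= sqrt(largest eigenvalue of A^T A))

||A||_2 = sigma_max(A) = sqrt(lambda_max(A^T A)). Form the symmetric matrix M = A^T A =
[[50, -17, -18],
 [-17, 14, 15],
 [-18, 15, 21]].
Its characteristic polynomial (trace, sum of principal 2x2 minors, determinant of M give the coefficients) is
  p(λ) = det(λ I - M) = λ^3 - 85λ^2 + 1206λ - 2025.
No integer candidate from the rational root theorem (±divisors of 2025) is a root, so the roots are irrational. The cubic discriminant is Δ = 2143460961 > 0, so there are three distinct real roots. p(1) = -903 and p(2) = 55 have opposite signs, so a root lies in (1, 2); Newton's method refines it to λ ≈ 1.9377. p(15) = 315 and p(16) = -393 have opposite signs, so a root lies in (15, 16); Newton's method refines it to λ ≈ 15.4584. p(67) = -2025 and p(68) = 1375 have opposite signs, so a root lies in (67, 68); Newton's method refines it to λ ≈ 67.6039. Check (Vieta): the three roots sum to 85, matching tr M = 85.
So the eigenvalues of A^T A are ≈ 1.9377, 15.4584, 67.6039 (all ≥ 0, as they must be for A^T A). The largest is λ_max ≈ 67.6039, hence ||A||_2 = sqrt(λ_max) ≈ 8.2222.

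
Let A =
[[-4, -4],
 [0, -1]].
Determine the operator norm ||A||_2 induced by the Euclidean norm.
||A||_2 = sqrt((33 + sqrt(1025))/2) ≈ 5.7016 (= sqrt(largest eigenvalue of A^T A))

||A||_2 = sigma_max(A) = sqrt(lambda_max(A^T A)). Form the symmetric matrix M = A^T A =
[[16, 16],
 [16, 17]].
Its characteristic polynomial (trace, determinant of M give the coefficients) is
  p(λ) = det(λ I - M) = λ^2 - 33λ + 16.
For λ^2 - 33λ + 16 the discriminant is 1025. It is nonnegative but not a perfect square, so the roots are real and irrational: λ = (33 ± sqrt(1025))/2 ≈ 32.5078, 0.4922.
So the eigenvalues of A^T A are ≈ 0.4922, 32.5078 (all ≥ 0, as they must be for A^T A). The largest is λ_max = (33 + sqrt(1025))/2 ≈ 32.5078, hence ||A||_2 = sqrt(λ_max) = sqrt((33 + sqrt(1025))/2) ≈ 5.7016.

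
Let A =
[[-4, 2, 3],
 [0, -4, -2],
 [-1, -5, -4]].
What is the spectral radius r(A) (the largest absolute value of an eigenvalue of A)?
r(A) ≈ 6.2924

The eigenvalues of A are the roots of its characteristic polynomial. With M = A (coefficients from the trace, the sum of principal 2x2 minors, and det A):
  p(λ) = det(λ I - M) = λ^3 + 12λ^2 + 41λ + 32.
No integer candidate from the rational root theorem (±divisors of 32) is a root, so the roots are irrational. The cubic discriminant is Δ = 940 > 0, so there are three distinct real roots. p(-7) = -10 and p(-6) = 2 have opposite signs, so a root lies in (-7, -6); Newton's method refines it to λ ≈ -6.2924. p(-5) = 2 and p(-4) = -4 have opposite signs, so a root lies in (-5, -4); Newton's method refines it to λ ≈ -4.6027. p(-2) = -10 and p(-1) = 2 have opposite signs, so a root lies in (-2, -1); Newton's method refines it to λ ≈ -1.1049. Check (Vieta): the three roots sum to -12, matching tr M = -12.
Thus the eigenvalues (to 4 decimals) are -6.2924 (modulus 6.2924); -4.6027 (modulus 4.6027); -1.1049 (modulus 1.1049). The spectral radius is the largest modulus: r(A) ≈ 6.2924. (Cross-check: r(A) ≤ ||A||_2 ≈ 8.5377; equality holds whenever A is normal, though it can also hold for some non-normal A.)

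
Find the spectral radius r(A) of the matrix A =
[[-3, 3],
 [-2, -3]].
r(A) = sqrt(15) ≈ 3.873

The eigenvalues of A are the roots of its characteristic polynomial. With M = A (coefficients from the trace and determinant):
  p(λ) = det(λ I - M) = λ^2 + 6λ + 15.
For λ^2 + 6λ + 15 the discriminant is -24. It is negative, so the roots are the complex-conjugate pair λ = -3 ± (sqrt(24)/2) i ≈ -3 ± 2.4495i. For a conjugate pair the product of the roots equals the constant term, so |λ|^2 = 15 and |λ| = sqrt(15) ≈ 3.873.
Thus the eigenvalues (to 4 decimals) are -3 ± 2.4495i (modulus 3.873). The spectral radius is the largest modulus: r(A) = sqrt(15) ≈ 3.873. (Cross-check: r(A) ≤ ||A||_2 ≈ 4.4051; equality holds whenever A is normal, though it can also hold for some non-normal A.)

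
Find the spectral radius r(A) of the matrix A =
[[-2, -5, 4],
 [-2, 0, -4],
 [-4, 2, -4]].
r(A) ≈ 4.614

The eigenvalues of A are the roots of its characteristic polynomial. With M = A (coefficients from the trace, the sum of principal 2x2 minors, and det A):
  p(λ) = det(λ I - M) = λ^3 + 6λ^2 + 22λ + 72.
No integer candidate from the rational root theorem (±divisors of 72) is a root, so the roots are irrational. The cubic discriminant is Δ = -56272 < 0, so there is one real root and a complex-conjugate pair. p(-5) = -13 and p(-4) = 16 have opposite signs, so a root lies in (-5, -4); Newton's method refines it to λ ≈ -4.614. Dividing out (λ - (-4.614)) leaves approximately λ^2 + 1.386λ + 15.6048. For λ^2 + 1.386λ + 15.6048 the discriminant is -60.4982. It is negative, so the remaining roots are the complex-conjugate pair λ ≈ -0.693 ± 3.889i. Their product equals the constant term, so |λ|^2 ≈ 15.6048 and |λ| ≈ 3.9503.
Thus the eigenvalues (to 4 decimals) are -4.614 (modulus 4.614); -0.693 ± 3.889i (modulus 3.9503). The spectral radius is the largest modulus: r(A) ≈ 4.614. (Cross-check: r(A) ≤ ||A||_2 ≈ 8.436; equality holds whenever A is normal, though it can also hold for some non-normal A.)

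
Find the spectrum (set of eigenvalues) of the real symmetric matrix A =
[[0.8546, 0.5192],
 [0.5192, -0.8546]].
sigma(A) ≈ {-1, 1}

A is real symmetric, so its spectrum consists of real eigenvalues. Expanding the characteristic polynomial of the displayed matrix gives
  det(λ I - A) = p(λ) = λ^2 + (0)λ + (-1).
Solving p(λ) = 0 yields eigenvalues ≈ -1, 1. (A is shown rounded to 4 decimals, so these recover the underlying integer eigenvalues to within that precision.)
Verification: the trace of A = 0 equals the sum of eigenvalues 0, and det(A) ≈ -0.9999 matches the eigenvalue product -1.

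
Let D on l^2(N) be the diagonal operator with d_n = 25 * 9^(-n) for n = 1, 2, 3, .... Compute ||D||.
||D|| = 25/9 (attained at n = 1)

For D diagonal, ||D|| = sup_n |d_n|. The sequence d_n = 25 * 9^(-n) is positive and strictly decreasing (ratio 9^(-1) < 1), so the supremum is d_1 = 25/9. Hence ||D|| = 25/9.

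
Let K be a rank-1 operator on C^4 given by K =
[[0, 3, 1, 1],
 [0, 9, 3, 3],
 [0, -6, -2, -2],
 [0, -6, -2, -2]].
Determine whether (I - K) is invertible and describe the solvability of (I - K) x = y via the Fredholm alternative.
(I - K) is invertible (det(I - K) = -4 ≠ 0), so for every y in C^4 the equation (I - K) x = y has a unique solution.

K has rank 1, so it is an outer product K = u v^T: every row of K is a multiple of one row vector. Reading off the entries, u = (-1, -3, 2, 2) and v = (0, -3, -1, -1) (row i of K equals u_i·v^T). A rank-one matrix u v^T satisfies K u = u (v·u) and kills the (3)-dimensional subspace v^⊥, so its characteristic polynomial is lambda^3 (lambda - v·u) with v·u = tr K = 5. Hence the eigenvalues of I - K are 1 (multiplicity 3) and 1 - (5) = -4, so det(I - K) = -4. (Direct check: I - K =
[[1, -3, -1, -1],
 [0, -8, -3, -3],
 [0, 6, 3, 2],
 [0, 6, 2, 3]]
has determinant -4.) The finite-dimensional Fredholm alternative says: either (I - K) is invertible, or ker(I - K) ≠ {0} and then range(I - K) = ker((I - K)^*)^⊥, with dim ker(I - K) = dim ker((I - K)^*). Since det(I - K) ≠ 0, 1 is not an eigenvalue of K and ker(I - K) = {0}, so we are in the first case: for every y there is a unique x = (I - K)^(-1) y. Explicitly, by the Sherman–Morrison formula, (I - u v^T)^(-1) = I + u v^T/(1 - v·u), i.e. (I - K)^(-1) = I + K/(-4).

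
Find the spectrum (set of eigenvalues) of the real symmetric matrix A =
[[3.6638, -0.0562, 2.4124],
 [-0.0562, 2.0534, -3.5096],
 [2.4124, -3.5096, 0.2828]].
sigma(A) ≈ {-3, 3, 6}

A is real symmetric, so its spectrum consists of real eigenvalues. Expanding the characteristic polynomial of the displayed matrix gives
  det(λ I - A) = p(λ) = λ^3 + (-6)λ^2 + (-9)λ + (54).
Solving p(λ) = 0 yields eigenvalues ≈ -3, 3, 6. (A is shown rounded to 4 decimals, so these recover the underlying integer eigenvalues to within that precision.)
Verification: the trace of A = 6 equals the sum of eigenvalues 6, and det(A) ≈ -53.9999 matches the eigenvalue product -54.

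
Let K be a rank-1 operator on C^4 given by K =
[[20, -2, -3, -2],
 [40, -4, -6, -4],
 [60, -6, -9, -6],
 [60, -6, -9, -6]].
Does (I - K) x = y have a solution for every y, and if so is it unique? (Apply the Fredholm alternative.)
(I - K) is singular (det(I - K) = 0, i.e. 1 ∈ sigma(K)). (I - K) x = y is solvable iff y ⊥ ker((I - K)^*) = span{(20, -2, -3, -2)}, i.e. iff 20y_1 - 2y_2 - 3y_3 - 2y_4 = 0. When solvable, the solutions are x = y + c·(1, 2, 3, 3), c arbitrary (ker(I - K) = span{(1, 2, 3, 3)}, dimension 1).

K has rank 1, so it is an outer product K = u v^T: every row of K is a multiple of one row vector. Reading off the entries, u = (1, 2, 3, 3) and v = (20, -2, -3, -2) (row i of K equals u_i·v^T). A rank-one matrix u v^T satisfies K u = u (v·u) and kills the (3)-dimensional subspace v^⊥, so its characteristic polynomial is lambda^3 (lambda - v·u) with v·u = tr K = 1. Hence the eigenvalues of I - K are 1 (multiplicity 3) and 1 - (1) = 0, so det(I - K) = 0. (Direct check: I - K =
[[-19, 2, 3, 2],
 [-40, 5, 6, 4],
 [-60, 6, 10, 6],
 [-60, 6, 9, 7]]
has determinant 0.) So 1 is an eigenvalue of K and (I - K) is not invertible. The finite-dimensional Fredholm alternative says: either (I - K) is invertible, or ker(I - K) ≠ {0} and then range(I - K) = ker((I - K)^*)^⊥, with dim ker(I - K) = dim ker((I - K)^*). We are in the second case, so we need both kernels. Kernel of I - K: (I - K) u = u - u (v·u) = u - u = 0, so ker(I - K) = span{u} = span{(1, 2, 3, 3)} (it is exactly 1-dimensional because rank(I - K) = 3). Kernel of the adjoint: K is real, so (I - K)^* = I - K^T = I - v u^T, and (I - v u^T) v = v - v (u·v) = 0; hence ker((I - K)^*) = span{v} = span{(20, -2, -3, -2)}. Therefore (I - K) x = y is solvable iff <y, v> = 0, i.e. iff 20y_1 - 2y_2 - 3y_3 - 2y_4 = 0. When this holds, K y = u (v·y) = 0, so (I - K) y = y and x = y is a particular solution; the full solution set is the line x = y + c·u = y + c·(1, 2, 3, 3), c ∈ C.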